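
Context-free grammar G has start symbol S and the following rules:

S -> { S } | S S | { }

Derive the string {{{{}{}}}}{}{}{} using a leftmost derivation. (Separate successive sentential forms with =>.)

S => SS => SSS => SSSS => {S}SSS => {{S}}SSS => {{{S}}}SSS => {{{SS}}}SSS => {{{{}S}}}SSS => {{{{}{}}}}SSS => {{{{}{}}}}{}SS => {{{{}{}}}}{}{}S => {{{{}{}}}}{}{}{}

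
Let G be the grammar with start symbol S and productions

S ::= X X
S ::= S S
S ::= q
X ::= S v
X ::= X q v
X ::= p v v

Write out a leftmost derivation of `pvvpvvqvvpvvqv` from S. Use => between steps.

S => XX => SvX => XXvX => pvvXvX => pvvXqvvX => pvvpvvqvvX => pvvpvvqvvXqv => pvvpvvqvvpvvqv

S => XX   [S ::= X X]
XX => SvX   [X ::= S v]
SvX => XXvX   [S ::= X X]
XXvX => pvvXvX   [X ::= p v v]
pvvXvX => pvvXqvvX   [X ::= X q v]
pvvXqvvX => pvvpvvqvvX   [X ::= p v v]
pvvpvvqvvX => pvvpvvqvvXqv   [X ::= X q v]
pvvpvvqvvXqv => pvvpvvqvvpvvqv   [X ::= p v v]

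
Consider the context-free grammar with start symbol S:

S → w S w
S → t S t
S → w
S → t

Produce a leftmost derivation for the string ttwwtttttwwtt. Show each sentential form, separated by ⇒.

S ⇒ tSt ⇒ ttStt ⇒ ttwSwtt ⇒ ttwwSwwtt ⇒ ttwwtStwwtt ⇒ ttwwttSttwwtt ⇒ ttwwtttttwwtt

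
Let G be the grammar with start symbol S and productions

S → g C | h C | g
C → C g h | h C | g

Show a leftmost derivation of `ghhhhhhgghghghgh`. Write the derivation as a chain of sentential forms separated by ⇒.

S ⇒ gC   [S → g C]
gC ⇒ gCgh   [C → C g h]
gCgh ⇒ gCghgh   [C → C g h]
gCghgh ⇒ gCghghgh   [C → C g h]
gCghghgh ⇒ ghCghghgh   [C → h C]
ghCghghgh ⇒ ghhCghghgh   [C → h C]
ghhCghghgh ⇒ ghhhCghghgh   [C → h C]
ghhhCghghgh ⇒ ghhhCghghghgh   [C → C g h]
ghhhCghghghgh ⇒ ghhhhCghghghgh   [C → h C]
ghhhhCghghghgh ⇒ ghhhhhCghghghgh   [C → h C]
ghhhhhCghghghgh ⇒ ghhhhhhCghghghgh   [C → h C]
ghhhhhhCghghghgh ⇒ ghhhhhhgghghghgh   [C → g]

S ⇒ gC ⇒ gCgh ⇒ gCghgh ⇒ gCghghgh ⇒ ghCghghgh ⇒ ghhCghghgh ⇒ ghhhCghghgh ⇒ ghhhCghghghgh ⇒ ghhhhCghghghgh ⇒ ghhhhhCghghghgh ⇒ ghhhhhhCghghghgh ⇒ ghhhhhhgghghghgh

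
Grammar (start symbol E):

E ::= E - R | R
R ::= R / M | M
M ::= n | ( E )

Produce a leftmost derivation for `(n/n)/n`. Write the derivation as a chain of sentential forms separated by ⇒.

E ⇒ R ⇒ R/M ⇒ M/M ⇒ (E)/M ⇒ (R)/M ⇒ (R/M)/M ⇒ (M/M)/M ⇒ (n/M)/M ⇒ (n/n)/M ⇒ (n/n)/n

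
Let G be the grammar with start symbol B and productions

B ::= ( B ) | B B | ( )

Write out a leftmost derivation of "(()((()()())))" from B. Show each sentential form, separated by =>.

B=>(B)=>(BB)=>(()B)=>(()(B))=>(()((B)))=>(()((BB)))=>(()((BBB)))=>(()((()BB)))=>(()((()()B)))=>(()((()()())))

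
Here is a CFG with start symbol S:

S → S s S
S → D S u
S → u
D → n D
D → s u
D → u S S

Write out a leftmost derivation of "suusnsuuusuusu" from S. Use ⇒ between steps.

S ⇒ SsS   [S → S s S]
SsS ⇒ DSusS   [S → D S u]
DSusS ⇒ suSusS   [D → s u]
suSusS ⇒ suSsSusS   [S → S s S]
suSsSusS ⇒ suusSusS   [S → u]
suusSusS ⇒ suusSsSusS   [S → S s S]
suusSsSusS ⇒ suusDSusSusS   [S → D S u]
suusDSusSusS ⇒ suusnDSusSusS   [D → n D]
suusnDSusSusS ⇒ suusnsuSusSusS   [D → s u]
suusnsuSusSusS ⇒ suusnsuuusSusS   [S → u]
suusnsuuusSusS ⇒ suusnsuuusuusS   [S → u]
suusnsuuusuusS ⇒ suusnsuuusuusu   [S → u]

S⇒SsS⇒DSusS⇒suSusS⇒suSsSusS⇒suusSusS⇒suusSsSusS⇒suusDSusSusS⇒suusnDSusSusS⇒suusnsuSusSusS⇒suusnsuuusSusS⇒suusnsuuusuusS⇒suusnsuuusuusu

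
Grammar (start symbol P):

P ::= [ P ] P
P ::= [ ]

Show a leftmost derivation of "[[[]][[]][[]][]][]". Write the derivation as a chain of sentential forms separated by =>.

P => [P]P => [[P]P]P => [[[]]P]P => [[[]][P]P]P => [[[]][[]]P]P => [[[]][[]][P]P]P => [[[]][[]][[]]P]P => [[[]][[]][[]][]]P => [[[]][[]][[]][]][]

P => [P]P   [P ::= [ P ] P]
[P]P => [[P]P]P   [P ::= [ P ] P]
[[P]P]P => [[[]]P]P   [P ::= [ ]]
[[[]]P]P => [[[]][P]P]P   [P ::= [ P ] P]
[[[]][P]P]P => [[[]][[]]P]P   [P ::= [ ]]
[[[]][[]]P]P => [[[]][[]][P]P]P   [P ::= [ P ] P]
[[[]][[]][P]P]P => [[[]][[]][[]]P]P   [P ::= [ ]]
[[[]][[]][[]]P]P => [[[]][[]][[]][]]P   [P ::= [ ]]
[[[]][[]][[]][]]P => [[[]][[]][[]][]][]   [P ::= [ ]]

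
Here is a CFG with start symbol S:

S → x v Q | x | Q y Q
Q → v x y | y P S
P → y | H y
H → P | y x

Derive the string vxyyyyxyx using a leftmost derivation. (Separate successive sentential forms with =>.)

S => QyQ   [S → Q y Q]
QyQ => vxyyQ   [Q → v x y]
vxyyQ => vxyyyPS   [Q → y P S]
vxyyyPS => vxyyyHyS   [P → H y]
vxyyyHyS => vxyyyyxyS   [H → y x]
vxyyyyxyS => vxyyyyxyx   [S → x]

S => QyQ => vxyyQ => vxyyyPS => vxyyyHyS => vxyyyyxyS => vxyyyyxyx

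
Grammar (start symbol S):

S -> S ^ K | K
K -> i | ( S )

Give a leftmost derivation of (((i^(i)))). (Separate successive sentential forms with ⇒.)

S ⇒ K ⇒ (S) ⇒ (K) ⇒ ((S)) ⇒ ((K)) ⇒ (((S))) ⇒ (((S^K))) ⇒ (((K^K))) ⇒ (((i^K))) ⇒ (((i^(S)))) ⇒ (((i^(K)))) ⇒ (((i^(i))))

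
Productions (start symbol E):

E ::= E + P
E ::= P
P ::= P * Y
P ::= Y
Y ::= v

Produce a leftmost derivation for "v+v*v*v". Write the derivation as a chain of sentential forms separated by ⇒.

E ⇒ E+P ⇒ P+P ⇒ Y+P ⇒ v+P ⇒ v+P*Y ⇒ v+P*Y*Y ⇒ v+Y*Y*Y ⇒ v+v*Y*Y ⇒ v+v*v*Y ⇒ v+v*v*v

E ⇒ E+P   [E ::= E + P]
E+P ⇒ P+P   [E ::= P]
P+P ⇒ Y+P   [P ::= Y]
Y+P ⇒ v+P   [Y ::= v]
v+P ⇒ v+P*Y   [P ::= P * Y]
v+P*Y ⇒ v+P*Y*Y   [P ::= P * Y]
v+P*Y*Y ⇒ v+Y*Y*Y   [P ::= Y]
v+Y*Y*Y ⇒ v+v*Y*Y   [Y ::= v]
v+v*Y*Y ⇒ v+v*v*Y   [Y ::= v]
v+v*v*Y ⇒ v+v*v*v   [Y ::= v]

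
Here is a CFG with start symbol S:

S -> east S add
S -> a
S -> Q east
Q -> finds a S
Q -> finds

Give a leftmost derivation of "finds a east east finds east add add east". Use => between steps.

S => Q east   [S -> Q east]
Q east => finds a S east   [Q -> finds a S]
finds a S east => finds a east S add east   [S -> east S add]
finds a east S add east => finds a east east S add add east   [S -> east S add]
finds a east east S add add east => finds a east east Q east add add east   [S -> Q east]
finds a east east Q east add add east => finds a east east finds east add add east   [Q -> finds]

S => Q east => finds a S east => finds a east S add east => finds a east east S add add east => finds a east east Q east add add east => finds a east east finds east add add east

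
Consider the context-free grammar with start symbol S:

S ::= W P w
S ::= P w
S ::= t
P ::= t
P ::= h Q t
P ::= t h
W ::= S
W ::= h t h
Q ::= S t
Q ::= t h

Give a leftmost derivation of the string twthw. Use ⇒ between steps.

S ⇒ WPw   [S ::= W P w]
WPw ⇒ SPw   [W ::= S]
SPw ⇒ PwPw   [S ::= P w]
PwPw ⇒ twPw   [P ::= t]
twPw ⇒ twthw   [P ::= t h]

S⇒WPw⇒SPw⇒PwPw⇒twPw⇒twthw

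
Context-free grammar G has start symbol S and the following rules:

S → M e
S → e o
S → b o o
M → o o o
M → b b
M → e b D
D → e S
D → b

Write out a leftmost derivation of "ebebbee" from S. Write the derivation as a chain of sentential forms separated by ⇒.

S ⇒ Me   [S → M e]
Me ⇒ ebDe   [M → e b D]
ebDe ⇒ ebeSe   [D → e S]
ebeSe ⇒ ebeMee   [S → M e]
ebeMee ⇒ ebebbee   [M → b b]

S ⇒ Me ⇒ ebDe ⇒ ebeSe ⇒ ebeMee ⇒ ebebbee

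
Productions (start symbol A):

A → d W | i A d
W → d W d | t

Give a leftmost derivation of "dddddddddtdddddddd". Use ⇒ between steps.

A ⇒ dW   [A → d W]
dW ⇒ ddWd   [W → d W d]
ddWd ⇒ dddWdd   [W → d W d]
dddWdd ⇒ ddddWddd   [W → d W d]
ddddWddd ⇒ dddddWdddd   [W → d W d]
dddddWdddd ⇒ ddddddWddddd   [W → d W d]
ddddddWddddd ⇒ dddddddWdddddd   [W → d W d]
dddddddWdddddd ⇒ ddddddddWddddddd   [W → d W d]
ddddddddWddddddd ⇒ dddddddddWdddddddd   [W → d W d]
dddddddddWdddddddd ⇒ dddddddddtdddddddd   [W → t]

A ⇒ dW ⇒ ddWd ⇒ dddWdd ⇒ ddddWddd ⇒ dddddWdddd ⇒ ddddddWddddd ⇒ dddddddWdddddd ⇒ ddddddddWddddddd ⇒ dddddddddWdddddddd ⇒ dddddddddtdddddddd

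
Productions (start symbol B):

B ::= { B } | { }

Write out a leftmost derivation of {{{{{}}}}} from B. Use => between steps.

B=>{B}=>{{B}}=>{{{B}}}=>{{{{B}}}}=>{{{{{}}}}}

B => {B}   [B ::= { B }]
{B} => {{B}}   [B ::= { B }]
{{B}} => {{{B}}}   [B ::= { B }]
{{{B}}} => {{{{B}}}}   [B ::= { B }]
{{{{B}}}} => {{{{{}}}}}   [B ::= { }]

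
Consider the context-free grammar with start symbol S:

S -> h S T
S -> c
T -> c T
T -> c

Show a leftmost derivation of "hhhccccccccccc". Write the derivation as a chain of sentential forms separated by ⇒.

S ⇒ hST ⇒ hhSTT ⇒ hhhSTTT ⇒ hhhcTTT ⇒ hhhccTTT ⇒ hhhcccTTT ⇒ hhhccccTTT ⇒ hhhcccccTTT ⇒ hhhccccccTTT ⇒ hhhcccccccTT ⇒ hhhccccccccTT ⇒ hhhcccccccccTT ⇒ hhhccccccccccT ⇒ hhhccccccccccc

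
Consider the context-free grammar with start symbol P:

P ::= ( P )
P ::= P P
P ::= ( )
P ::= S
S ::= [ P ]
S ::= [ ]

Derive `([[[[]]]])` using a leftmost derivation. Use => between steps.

P => (P)   [P ::= ( P )]
(P) => (S)   [P ::= S]
(S) => ([P])   [S ::= [ P ]]
([P]) => ([S])   [P ::= S]
([S]) => ([[P]])   [S ::= [ P ]]
([[P]]) => ([[S]])   [P ::= S]
([[S]]) => ([[[P]]])   [S ::= [ P ]]
([[[P]]]) => ([[[S]]])   [P ::= S]
([[[S]]]) => ([[[[]]]])   [S ::= [ ]]

P => (P) => (S) => ([P]) => ([S]) => ([[P]]) => ([[S]]) => ([[[P]]]) => ([[[S]]]) => ([[[[]]]])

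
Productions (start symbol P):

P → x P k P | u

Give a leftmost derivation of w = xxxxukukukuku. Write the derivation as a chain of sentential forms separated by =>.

P => xPkP => xxPkPkP => xxxPkPkPkP => xxxxPkPkPkPkP => xxxxukPkPkPkP => xxxxukukPkPkP => xxxxukukukPkP => xxxxukukukukP => xxxxukukukuku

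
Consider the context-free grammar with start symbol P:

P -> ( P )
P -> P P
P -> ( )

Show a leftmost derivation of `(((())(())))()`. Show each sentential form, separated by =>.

P => PP => (P)P => ((P))P => ((PP))P => (((P)P))P => (((())P))P => (((())(P)))P => (((())(())))P => (((())(())))()

P => PP   [P -> P P]
PP => (P)P   [P -> ( P )]
(P)P => ((P))P   [P -> ( P )]
((P))P => ((PP))P   [P -> P P]
((PP))P => (((P)P))P   [P -> ( P )]
(((P)P))P => (((())P))P   [P -> ( )]
(((())P))P => (((())(P)))P   [P -> ( P )]
(((())(P)))P => (((())(())))P   [P -> ( )]
(((())(())))P => (((())(())))()   [P -> ( )]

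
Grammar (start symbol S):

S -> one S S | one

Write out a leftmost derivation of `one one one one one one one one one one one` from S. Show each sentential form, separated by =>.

S => one S S   [S -> one S S]
one S S => one one S S S   [S -> one S S]
one one S S S => one one one S S S S   [S -> one S S]
one one one S S S S => one one one one S S S   [S -> one]
one one one one S S S => one one one one one S S S S   [S -> one S S]
one one one one one S S S S => one one one one one one S S S   [S -> one]
one one one one one one S S S => one one one one one one one S S   [S -> one]
one one one one one one one S S => one one one one one one one one S   [S -> one]
one one one one one one one one S => one one one one one one one one one S S   [S -> one S S]
one one one one one one one one one S S => one one one one one one one one one one S   [S -> one]
one one one one one one one one one one S => one one one one one one one one one one one   [S -> one]

S => one S S => one one S S S => one one one S S S S => one one one one S S S => one one one one one S S S S => one one one one one one S S S => one one one one one one one S S => one one one one one one one one S => one one one one one one one one one S S => one one one one one one one one one one S => one one one one one one one one one one one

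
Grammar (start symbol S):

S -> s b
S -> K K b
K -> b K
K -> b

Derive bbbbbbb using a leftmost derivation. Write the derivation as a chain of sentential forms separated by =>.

S => KKb => bKKb => bbKKb => bbbKKb => bbbbKKb => bbbbbKb => bbbbbbb

S => KKb   [S -> K K b]
KKb => bKKb   [K -> b K]
bKKb => bbKKb   [K -> b K]
bbKKb => bbbKKb   [K -> b K]
bbbKKb => bbbbKKb   [K -> b K]
bbbbKKb => bbbbbKb   [K -> b]
bbbbbKb => bbbbbbb   [K -> b]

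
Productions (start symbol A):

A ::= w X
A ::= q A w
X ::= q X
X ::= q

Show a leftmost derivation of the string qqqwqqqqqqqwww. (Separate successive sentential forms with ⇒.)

A ⇒ qAw   [A ::= q A w]
qAw ⇒ qqAww   [A ::= q A w]
qqAww ⇒ qqqAwww   [A ::= q A w]
qqqAwww ⇒ qqqwXwww   [A ::= w X]
qqqwXwww ⇒ qqqwqXwww   [X ::= q X]
qqqwqXwww ⇒ qqqwqqXwww   [X ::= q X]
qqqwqqXwww ⇒ qqqwqqqXwww   [X ::= q X]
qqqwqqqXwww ⇒ qqqwqqqqXwww   [X ::= q X]
qqqwqqqqXwww ⇒ qqqwqqqqqXwww   [X ::= q X]
qqqwqqqqqXwww ⇒ qqqwqqqqqqXwww   [X ::= q X]
qqqwqqqqqqXwww ⇒ qqqwqqqqqqqwww   [X ::= q]

A ⇒ qAw ⇒ qqAww ⇒ qqqAwww ⇒ qqqwXwww ⇒ qqqwqXwww ⇒ qqqwqqXwww ⇒ qqqwqqqXwww ⇒ qqqwqqqqXwww ⇒ qqqwqqqqqXwww ⇒ qqqwqqqqqqXwww ⇒ qqqwqqqqqqqwww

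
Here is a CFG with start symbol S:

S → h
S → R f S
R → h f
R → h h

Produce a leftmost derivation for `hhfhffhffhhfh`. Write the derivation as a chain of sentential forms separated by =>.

S => RfS => hhfS => hhfRfS => hhfhffS => hhfhffRfS => hhfhffhffS => hhfhffhffRfS => hhfhffhffhhfS => hhfhffhffhhfh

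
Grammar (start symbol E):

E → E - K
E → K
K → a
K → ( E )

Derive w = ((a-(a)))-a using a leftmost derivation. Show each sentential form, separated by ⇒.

E ⇒ E-K   [E → E - K]
E-K ⇒ K-K   [E → K]
K-K ⇒ (E)-K   [K → ( E )]
(E)-K ⇒ (K)-K   [E → K]
(K)-K ⇒ ((E))-K   [K → ( E )]
((E))-K ⇒ ((E-K))-K   [E → E - K]
((E-K))-K ⇒ ((K-K))-K   [E → K]
((K-K))-K ⇒ ((a-K))-K   [K → a]
((a-K))-K ⇒ ((a-(E)))-K   [K → ( E )]
((a-(E)))-K ⇒ ((a-(K)))-K   [E → K]
((a-(K)))-K ⇒ ((a-(a)))-K   [K → a]
((a-(a)))-K ⇒ ((a-(a)))-a   [K → a]

E ⇒ E-K ⇒ K-K ⇒ (E)-K ⇒ (K)-K ⇒ ((E))-K ⇒ ((E-K))-K ⇒ ((K-K))-K ⇒ ((a-K))-K ⇒ ((a-(E)))-K ⇒ ((a-(K)))-K ⇒ ((a-(a)))-K ⇒ ((a-(a)))-a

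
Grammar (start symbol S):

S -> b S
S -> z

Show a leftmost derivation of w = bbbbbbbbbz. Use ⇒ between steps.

S ⇒ bS   [S -> b S]
bS ⇒ bbS   [S -> b S]
bbS ⇒ bbbS   [S -> b S]
bbbS ⇒ bbbbS   [S -> b S]
bbbbS ⇒ bbbbbS   [S -> b S]
bbbbbS ⇒ bbbbbbS   [S -> b S]
bbbbbbS ⇒ bbbbbbbS   [S -> b S]
bbbbbbbS ⇒ bbbbbbbbS   [S -> b S]
bbbbbbbbS ⇒ bbbbbbbbbS   [S -> b S]
bbbbbbbbbS ⇒ bbbbbbbbbz   [S -> z]

S ⇒ bS ⇒ bbS ⇒ bbbS ⇒ bbbbS ⇒ bbbbbS ⇒ bbbbbbS ⇒ bbbbbbbS ⇒ bbbbbbbbS ⇒ bbbbbbbbbS ⇒ bbbbbbbbbz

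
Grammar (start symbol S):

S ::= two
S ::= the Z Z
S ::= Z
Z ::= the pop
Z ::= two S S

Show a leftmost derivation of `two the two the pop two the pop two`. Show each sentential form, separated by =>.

S => Z   [S ::= Z]
Z => two S S   [Z ::= two S S]
two S S => two the Z Z S   [S ::= the Z Z]
two the Z Z S => two the two S S Z S   [Z ::= two S S]
two the two S S Z S => two the two Z S Z S   [S ::= Z]
two the two Z S Z S => two the two the pop S Z S   [Z ::= the pop]
two the two the pop S Z S => two the two the pop two Z S   [S ::= two]
two the two the pop two Z S => two the two the pop two the pop S   [Z ::= the pop]
two the two the pop two the pop S => two the two the pop two the pop two   [S ::= two]

S => Z => two S S => two the Z Z S => two the two S S Z S => two the two Z S Z S => two the two the pop S Z S => two the two the pop two Z S => two the two the pop two the pop S => two the two the pop two the pop two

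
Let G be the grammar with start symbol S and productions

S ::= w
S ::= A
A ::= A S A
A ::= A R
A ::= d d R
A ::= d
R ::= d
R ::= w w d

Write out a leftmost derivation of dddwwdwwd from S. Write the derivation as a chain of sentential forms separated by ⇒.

S ⇒ A ⇒ AR ⇒ ARR ⇒ ddRRR ⇒ dddRR ⇒ dddwwdR ⇒ dddwwdwwd

S ⇒ A   [S ::= A]
A ⇒ AR   [A ::= A R]
AR ⇒ ARR   [A ::= A R]
ARR ⇒ ddRRR   [A ::= d d R]
ddRRR ⇒ dddRR   [R ::= d]
dddRR ⇒ dddwwdR   [R ::= w w d]
dddwwdR ⇒ dddwwdwwd   [R ::= w w d]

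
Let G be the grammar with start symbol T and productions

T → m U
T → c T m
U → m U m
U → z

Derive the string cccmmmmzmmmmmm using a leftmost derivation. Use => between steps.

T => cTm => ccTmm => cccTmmm => cccmUmmm => cccmmUmmmm => cccmmmUmmmmm => cccmmmmUmmmmmm => cccmmmmzmmmmmm

T => cTm   [T → c T m]
cTm => ccTmm   [T → c T m]
ccTmm => cccTmmm   [T → c T m]
cccTmmm => cccmUmmm   [T → m U]
cccmUmmm => cccmmUmmmm   [U → m U m]
cccmmUmmmm => cccmmmUmmmmm   [U → m U m]
cccmmmUmmmmm => cccmmmmUmmmmmm   [U → m U m]
cccmmmmUmmmmmm => cccmmmmzmmmmmm   [U → z]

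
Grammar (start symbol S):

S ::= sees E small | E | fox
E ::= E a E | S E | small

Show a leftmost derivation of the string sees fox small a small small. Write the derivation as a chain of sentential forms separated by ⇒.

S ⇒ sees E small ⇒ sees S E small ⇒ sees fox E small ⇒ sees fox E a E small ⇒ sees fox small a E small ⇒ sees fox small a small small

S ⇒ sees E small   [S ::= sees E small]
sees E small ⇒ sees S E small   [E ::= S E]
sees S E small ⇒ sees fox E small   [S ::= fox]
sees fox E small ⇒ sees fox E a E small   [E ::= E a E]
sees fox E a E small ⇒ sees fox small a E small   [E ::= small]
sees fox small a E small ⇒ sees fox small a small small   [E ::= small]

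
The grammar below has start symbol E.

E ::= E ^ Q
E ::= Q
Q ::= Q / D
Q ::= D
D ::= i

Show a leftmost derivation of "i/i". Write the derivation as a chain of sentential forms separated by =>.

E=>Q=>Q/D=>D/D=>i/D=>i/i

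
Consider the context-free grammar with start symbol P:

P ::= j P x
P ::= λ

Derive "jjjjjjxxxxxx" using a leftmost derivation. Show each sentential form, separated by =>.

P => jPx   [P ::= j P x]
jPx => jjPxx   [P ::= j P x]
jjPxx => jjjPxxx   [P ::= j P x]
jjjPxxx => jjjjPxxxx   [P ::= j P x]
jjjjPxxxx => jjjjjPxxxxx   [P ::= j P x]
jjjjjPxxxxx => jjjjjjPxxxxxx   [P ::= j P x]
jjjjjjPxxxxxx => jjjjjjxxxxxx   [P ::= λ]

P=>jPx=>jjPxx=>jjjPxxx=>jjjjPxxxx=>jjjjjPxxxxx=>jjjjjjPxxxxxx=>jjjjjjxxxxxx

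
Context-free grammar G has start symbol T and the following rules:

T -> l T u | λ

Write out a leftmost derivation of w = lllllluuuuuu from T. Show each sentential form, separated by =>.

T => lTu => llTuu => lllTuuu => llllTuuuu => lllllTuuuuu => llllllTuuuuuu => lllllluuuuuu

T => lTu   [T -> l T u]
lTu => llTuu   [T -> l T u]
llTuu => lllTuuu   [T -> l T u]
lllTuuu => llllTuuuu   [T -> l T u]
llllTuuuu => lllllTuuuuu   [T -> l T u]
lllllTuuuuu => llllllTuuuuuu   [T -> l T u]
llllllTuuuuuu => lllllluuuuuu   [T -> λ]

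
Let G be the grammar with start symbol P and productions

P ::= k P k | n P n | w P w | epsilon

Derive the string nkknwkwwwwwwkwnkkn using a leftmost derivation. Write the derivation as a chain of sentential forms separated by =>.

P=>nPn=>nkPkn=>nkkPkkn=>nkknPnkkn=>nkknwPwnkkn=>nkknwkPkwnkkn=>nkknwkwPwkwnkkn=>nkknwkwwPwwkwnkkn=>nkknwkwwwPwwwkwnkkn=>nkknwkwwwwwwkwnkkn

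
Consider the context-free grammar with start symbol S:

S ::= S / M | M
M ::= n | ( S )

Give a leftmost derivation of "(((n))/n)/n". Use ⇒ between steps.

S ⇒ S/M ⇒ M/M ⇒ (S)/M ⇒ (S/M)/M ⇒ (M/M)/M ⇒ ((S)/M)/M ⇒ ((M)/M)/M ⇒ (((S))/M)/M ⇒ (((M))/M)/M ⇒ (((n))/M)/M ⇒ (((n))/n)/M ⇒ (((n))/n)/n

S ⇒ S/M   [S ::= S / M]
S/M ⇒ M/M   [S ::= M]
M/M ⇒ (S)/M   [M ::= ( S )]
(S)/M ⇒ (S/M)/M   [S ::= S / M]
(S/M)/M ⇒ (M/M)/M   [S ::= M]
(M/M)/M ⇒ ((S)/M)/M   [M ::= ( S )]
((S)/M)/M ⇒ ((M)/M)/M   [S ::= M]
((M)/M)/M ⇒ (((S))/M)/M   [M ::= ( S )]
(((S))/M)/M ⇒ (((M))/M)/M   [S ::= M]
(((M))/M)/M ⇒ (((n))/M)/M   [M ::= n]
(((n))/M)/M ⇒ (((n))/n)/M   [M ::= n]
(((n))/n)/M ⇒ (((n))/n)/n   [M ::= n]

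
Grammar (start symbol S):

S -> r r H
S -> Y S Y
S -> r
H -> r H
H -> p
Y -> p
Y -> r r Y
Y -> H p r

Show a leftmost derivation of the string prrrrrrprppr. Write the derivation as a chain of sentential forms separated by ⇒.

S ⇒ YSY   [S -> Y S Y]
YSY ⇒ pSY   [Y -> p]
pSY ⇒ prrHY   [S -> r r H]
prrHY ⇒ prrrHY   [H -> r H]
prrrHY ⇒ prrrrHY   [H -> r H]
prrrrHY ⇒ prrrrrHY   [H -> r H]
prrrrrHY ⇒ prrrrrrHY   [H -> r H]
prrrrrrHY ⇒ prrrrrrpY   [H -> p]
prrrrrrpY ⇒ prrrrrrpHpr   [Y -> H p r]
prrrrrrpHpr ⇒ prrrrrrprHpr   [H -> r H]
prrrrrrprHpr ⇒ prrrrrrprppr   [H -> p]

S ⇒ YSY ⇒ pSY ⇒ prrHY ⇒ prrrHY ⇒ prrrrHY ⇒ prrrrrHY ⇒ prrrrrrHY ⇒ prrrrrrpY ⇒ prrrrrrpHpr ⇒ prrrrrrprHpr ⇒ prrrrrrprppr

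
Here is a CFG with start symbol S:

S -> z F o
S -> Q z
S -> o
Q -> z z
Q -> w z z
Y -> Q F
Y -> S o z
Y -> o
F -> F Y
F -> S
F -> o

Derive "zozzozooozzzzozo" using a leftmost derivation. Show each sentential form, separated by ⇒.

S⇒zFo⇒zFYo⇒zoYo⇒zoQFo⇒zozzFo⇒zozzFYo⇒zozzFYYo⇒zozzoYYo⇒zozzoSozYo⇒zozzozFoozYo⇒zozzozooozYo⇒zozzozooozSozo⇒zozzozooozQzozo⇒zozzozooozzzzozo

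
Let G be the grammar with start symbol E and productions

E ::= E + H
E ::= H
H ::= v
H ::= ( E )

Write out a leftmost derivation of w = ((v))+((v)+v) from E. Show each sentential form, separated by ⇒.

E ⇒ E+H   [E ::= E + H]
E+H ⇒ H+H   [E ::= H]
H+H ⇒ (E)+H   [H ::= ( E )]
(E)+H ⇒ (H)+H   [E ::= H]
(H)+H ⇒ ((E))+H   [H ::= ( E )]
((E))+H ⇒ ((H))+H   [E ::= H]
((H))+H ⇒ ((v))+H   [H ::= v]
((v))+H ⇒ ((v))+(E)   [H ::= ( E )]
((v))+(E) ⇒ ((v))+(E+H)   [E ::= E + H]
((v))+(E+H) ⇒ ((v))+(H+H)   [E ::= H]
((v))+(H+H) ⇒ ((v))+((E)+H)   [H ::= ( E )]
((v))+((E)+H) ⇒ ((v))+((H)+H)   [E ::= H]
((v))+((H)+H) ⇒ ((v))+((v)+H)   [H ::= v]
((v))+((v)+H) ⇒ ((v))+((v)+v)   [H ::= v]

E ⇒ E+H ⇒ H+H ⇒ (E)+H ⇒ (H)+H ⇒ ((E))+H ⇒ ((H))+H ⇒ ((v))+H ⇒ ((v))+(E) ⇒ ((v))+(E+H) ⇒ ((v))+(H+H) ⇒ ((v))+((E)+H) ⇒ ((v))+((H)+H) ⇒ ((v))+((v)+H) ⇒ ((v))+((v)+v)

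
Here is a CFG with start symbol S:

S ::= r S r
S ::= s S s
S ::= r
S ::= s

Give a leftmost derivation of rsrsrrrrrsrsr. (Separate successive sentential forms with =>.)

S => rSr   [S ::= r S r]
rSr => rsSsr   [S ::= s S s]
rsSsr => rsrSrsr   [S ::= r S r]
rsrSrsr => rsrsSsrsr   [S ::= s S s]
rsrsSsrsr => rsrsrSrsrsr   [S ::= r S r]
rsrsrSrsrsr => rsrsrrSrrsrsr   [S ::= r S r]
rsrsrrSrrsrsr => rsrsrrrrrsrsr   [S ::= r]

S => rSr => rsSsr => rsrSrsr => rsrsSsrsr => rsrsrSrsrsr => rsrsrrSrrsrsr => rsrsrrrrrsrsr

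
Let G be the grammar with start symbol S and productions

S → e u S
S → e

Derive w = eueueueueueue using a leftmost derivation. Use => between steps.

S => euS   [S → e u S]
euS => eueuS   [S → e u S]
eueuS => eueueuS   [S → e u S]
eueueuS => eueueueuS   [S → e u S]
eueueueuS => eueueueueuS   [S → e u S]
eueueueueuS => eueueueueueuS   [S → e u S]
eueueueueueuS => eueueueueueue   [S → e]

S => euS => eueuS => eueueuS => eueueueuS => eueueueueuS => eueueueueueuS => eueueueueueue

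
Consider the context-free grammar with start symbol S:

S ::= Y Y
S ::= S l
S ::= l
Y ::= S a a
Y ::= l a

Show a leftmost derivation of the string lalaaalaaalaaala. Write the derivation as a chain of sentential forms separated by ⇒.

S ⇒ YY ⇒ SaaY ⇒ YYaaY ⇒ SaaYaaY ⇒ YYaaYaaY ⇒ SaaYaaYaaY ⇒ YYaaYaaYaaY ⇒ laYaaYaaYaaY ⇒ lalaaaYaaYaaY ⇒ lalaaalaaaYaaY ⇒ lalaaalaaalaaaY ⇒ lalaaalaaalaaala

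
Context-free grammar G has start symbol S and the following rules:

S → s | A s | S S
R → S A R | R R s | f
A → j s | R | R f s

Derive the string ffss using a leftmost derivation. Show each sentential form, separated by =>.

S => As => Rs => RRss => fRss => ffss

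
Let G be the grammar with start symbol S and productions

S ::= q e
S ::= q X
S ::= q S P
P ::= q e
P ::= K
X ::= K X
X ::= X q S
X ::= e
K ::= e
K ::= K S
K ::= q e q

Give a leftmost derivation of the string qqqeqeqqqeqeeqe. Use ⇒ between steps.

S ⇒ qSP   [S ::= q S P]
qSP ⇒ qqSPP   [S ::= q S P]
qqSPP ⇒ qqqePP   [S ::= q e]
qqqePP ⇒ qqqeKP   [P ::= K]
qqqeKP ⇒ qqqeKSP   [K ::= K S]
qqqeKSP ⇒ qqqeqeqSP   [K ::= q e q]
qqqeqeqSP ⇒ qqqeqeqqSPP   [S ::= q S P]
qqqeqeqqSPP ⇒ qqqeqeqqqXPP   [S ::= q X]
qqqeqeqqqXPP ⇒ qqqeqeqqqePP   [X ::= e]
qqqeqeqqqePP ⇒ qqqeqeqqqeqeP   [P ::= q e]
qqqeqeqqqeqeP ⇒ qqqeqeqqqeqeK   [P ::= K]
qqqeqeqqqeqeK ⇒ qqqeqeqqqeqeKS   [K ::= K S]
qqqeqeqqqeqeKS ⇒ qqqeqeqqqeqeeS   [K ::= e]
qqqeqeqqqeqeeS ⇒ qqqeqeqqqeqeeqe   [S ::= q e]

S ⇒ qSP ⇒ qqSPP ⇒ qqqePP ⇒ qqqeKP ⇒ qqqeKSP ⇒ qqqeqeqSP ⇒ qqqeqeqqSPP ⇒ qqqeqeqqqXPP ⇒ qqqeqeqqqePP ⇒ qqqeqeqqqeqeP ⇒ qqqeqeqqqeqeK ⇒ qqqeqeqqqeqeKS ⇒ qqqeqeqqqeqeeS ⇒ qqqeqeqqqeqeeqe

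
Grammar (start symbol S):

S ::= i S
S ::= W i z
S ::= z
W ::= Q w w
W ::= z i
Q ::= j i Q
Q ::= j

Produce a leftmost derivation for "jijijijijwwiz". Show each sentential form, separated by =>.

S => Wiz   [S ::= W i z]
Wiz => Qwwiz   [W ::= Q w w]
Qwwiz => jiQwwiz   [Q ::= j i Q]
jiQwwiz => jijiQwwiz   [Q ::= j i Q]
jijiQwwiz => jijijiQwwiz   [Q ::= j i Q]
jijijiQwwiz => jijijijiQwwiz   [Q ::= j i Q]
jijijijiQwwiz => jijijijijwwiz   [Q ::= j]

S => Wiz => Qwwiz => jiQwwiz => jijiQwwiz => jijijiQwwiz => jijijijiQwwiz => jijijijijwwiz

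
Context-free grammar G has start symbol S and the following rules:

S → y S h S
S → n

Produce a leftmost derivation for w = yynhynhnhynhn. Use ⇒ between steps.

S ⇒ yShS ⇒ yyShShS ⇒ yynhShS ⇒ yynhyShShS ⇒ yynhynhShS ⇒ yynhynhnhS ⇒ yynhynhnhyShS ⇒ yynhynhnhynhS ⇒ yynhynhnhynhn

S ⇒ yShS   [S → y S h S]
yShS ⇒ yyShShS   [S → y S h S]
yyShShS ⇒ yynhShS   [S → n]
yynhShS ⇒ yynhyShShS   [S → y S h S]
yynhyShShS ⇒ yynhynhShS   [S → n]
yynhynhShS ⇒ yynhynhnhS   [S → n]
yynhynhnhS ⇒ yynhynhnhyShS   [S → y S h S]
yynhynhnhyShS ⇒ yynhynhnhynhS   [S → n]
yynhynhnhynhS ⇒ yynhynhnhynhn   [S → n]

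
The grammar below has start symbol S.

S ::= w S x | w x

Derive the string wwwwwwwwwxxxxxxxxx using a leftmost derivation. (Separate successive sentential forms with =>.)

S => wSx   [S ::= w S x]
wSx => wwSxx   [S ::= w S x]
wwSxx => wwwSxxx   [S ::= w S x]
wwwSxxx => wwwwSxxxx   [S ::= w S x]
wwwwSxxxx => wwwwwSxxxxx   [S ::= w S x]
wwwwwSxxxxx => wwwwwwSxxxxxx   [S ::= w S x]
wwwwwwSxxxxxx => wwwwwwwSxxxxxxx   [S ::= w S x]
wwwwwwwSxxxxxxx => wwwwwwwwSxxxxxxxx   [S ::= w S x]
wwwwwwwwSxxxxxxxx => wwwwwwwwwxxxxxxxxx   [S ::= w x]

S => wSx => wwSxx => wwwSxxx => wwwwSxxxx => wwwwwSxxxxx => wwwwwwSxxxxxx => wwwwwwwSxxxxxxx => wwwwwwwwSxxxxxxxx => wwwwwwwwwxxxxxxxxx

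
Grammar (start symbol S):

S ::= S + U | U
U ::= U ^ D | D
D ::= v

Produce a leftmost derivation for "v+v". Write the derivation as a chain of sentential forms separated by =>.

S => S+U   [S ::= S + U]
S+U => U+U   [S ::= U]
U+U => D+U   [U ::= D]
D+U => v+U   [D ::= v]
v+U => v+D   [U ::= D]
v+D => v+v   [D ::= v]

S=>S+U=>U+U=>D+U=>v+U=>v+D=>v+v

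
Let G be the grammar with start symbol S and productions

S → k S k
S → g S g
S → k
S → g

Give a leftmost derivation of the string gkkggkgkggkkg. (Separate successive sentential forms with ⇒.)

S⇒gSg⇒gkSkg⇒gkkSkkg⇒gkkgSgkkg⇒gkkggSggkkg⇒gkkggkSkggkkg⇒gkkggkgkggkkg

S ⇒ gSg   [S → g S g]
gSg ⇒ gkSkg   [S → k S k]
gkSkg ⇒ gkkSkkg   [S → k S k]
gkkSkkg ⇒ gkkgSgkkg   [S → g S g]
gkkgSgkkg ⇒ gkkggSggkkg   [S → g S g]
gkkggSggkkg ⇒ gkkggkSkggkkg   [S → k S k]
gkkggkSkggkkg ⇒ gkkggkgkggkkg   [S → g]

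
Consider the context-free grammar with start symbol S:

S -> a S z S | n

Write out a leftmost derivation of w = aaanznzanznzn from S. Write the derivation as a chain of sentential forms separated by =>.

S=>aSzS=>aaSzSzS=>aaaSzSzSzS=>aaanzSzSzS=>aaanznzSzS=>aaanznzaSzSzS=>aaanznzanzSzS=>aaanznzanznzS=>aaanznzanznzn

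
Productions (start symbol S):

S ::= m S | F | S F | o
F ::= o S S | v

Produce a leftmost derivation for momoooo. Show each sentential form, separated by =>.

S=>mS=>mF=>moSS=>momSS=>momFS=>momoSSS=>momooSS=>momoooS=>momoooo

S => mS   [S ::= m S]
mS => mF   [S ::= F]
mF => moSS   [F ::= o S S]
moSS => momSS   [S ::= m S]
momSS => momFS   [S ::= F]
momFS => momoSSS   [F ::= o S S]
momoSSS => momooSS   [S ::= o]
momooSS => momoooS   [S ::= o]
momoooS => momoooo   [S ::= o]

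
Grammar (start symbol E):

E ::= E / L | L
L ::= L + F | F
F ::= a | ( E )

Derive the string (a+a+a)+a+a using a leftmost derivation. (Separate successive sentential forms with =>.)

E => L => L+F => L+F+F => F+F+F => (E)+F+F => (L)+F+F => (L+F)+F+F => (L+F+F)+F+F => (F+F+F)+F+F => (a+F+F)+F+F => (a+a+F)+F+F => (a+a+a)+F+F => (a+a+a)+a+F => (a+a+a)+a+a

E => L   [E ::= L]
L => L+F   [L ::= L + F]
L+F => L+F+F   [L ::= L + F]
L+F+F => F+F+F   [L ::= F]
F+F+F => (E)+F+F   [F ::= ( E )]
(E)+F+F => (L)+F+F   [E ::= L]
(L)+F+F => (L+F)+F+F   [L ::= L + F]
(L+F)+F+F => (L+F+F)+F+F   [L ::= L + F]
(L+F+F)+F+F => (F+F+F)+F+F   [L ::= F]
(F+F+F)+F+F => (a+F+F)+F+F   [F ::= a]
(a+F+F)+F+F => (a+a+F)+F+F   [F ::= a]
(a+a+F)+F+F => (a+a+a)+F+F   [F ::= a]
(a+a+a)+F+F => (a+a+a)+a+F   [F ::= a]
(a+a+a)+a+F => (a+a+a)+a+a   [F ::= a]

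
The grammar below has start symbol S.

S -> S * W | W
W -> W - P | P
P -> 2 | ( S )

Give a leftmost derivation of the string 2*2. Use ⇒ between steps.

S ⇒ S*W   [S -> S * W]
S*W ⇒ W*W   [S -> W]
W*W ⇒ P*W   [W -> P]
P*W ⇒ 2*W   [P -> 2]
2*W ⇒ 2*P   [W -> P]
2*P ⇒ 2*2   [P -> 2]

S⇒S*W⇒W*W⇒P*W⇒2*W⇒2*P⇒2*2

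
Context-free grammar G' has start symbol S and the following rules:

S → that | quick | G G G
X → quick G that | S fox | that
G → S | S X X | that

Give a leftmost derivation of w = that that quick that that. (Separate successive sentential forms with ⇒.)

S ⇒ G G G ⇒ that G G ⇒ that S G ⇒ that G G G G ⇒ that that G G G ⇒ that that S G G ⇒ that that quick G G ⇒ that that quick that G ⇒ that that quick that that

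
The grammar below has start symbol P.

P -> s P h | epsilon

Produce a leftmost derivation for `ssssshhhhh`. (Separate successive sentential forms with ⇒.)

P ⇒ sPh ⇒ ssPhh ⇒ sssPhhh ⇒ ssssPhhhh ⇒ sssssPhhhhh ⇒ ssssshhhhh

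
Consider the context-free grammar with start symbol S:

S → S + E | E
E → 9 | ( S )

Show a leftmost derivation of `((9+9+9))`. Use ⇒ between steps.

S ⇒ E ⇒ (S) ⇒ (E) ⇒ ((S)) ⇒ ((S+E)) ⇒ ((S+E+E)) ⇒ ((E+E+E)) ⇒ ((9+E+E)) ⇒ ((9+9+E)) ⇒ ((9+9+9))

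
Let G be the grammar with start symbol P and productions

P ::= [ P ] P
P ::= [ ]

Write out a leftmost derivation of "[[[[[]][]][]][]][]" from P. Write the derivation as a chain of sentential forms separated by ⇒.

P⇒[P]P⇒[[P]P]P⇒[[[P]P]P]P⇒[[[[P]P]P]P]P⇒[[[[[]]P]P]P]P⇒[[[[[]][]]P]P]P⇒[[[[[]][]][]]P]P⇒[[[[[]][]][]][]]P⇒[[[[[]][]][]][]][]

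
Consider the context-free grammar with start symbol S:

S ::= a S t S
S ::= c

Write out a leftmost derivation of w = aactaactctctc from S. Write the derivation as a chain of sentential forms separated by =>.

S => aStS   [S ::= a S t S]
aStS => aaStStS   [S ::= a S t S]
aaStStS => aactStS   [S ::= c]
aactStS => aactaStStS   [S ::= a S t S]
aactaStStS => aactaaStStStS   [S ::= a S t S]
aactaaStStStS => aactaactStStS   [S ::= c]
aactaactStStS => aactaactctStS   [S ::= c]
aactaactctStS => aactaactctctS   [S ::= c]
aactaactctctS => aactaactctctc   [S ::= c]

S=>aStS=>aaStStS=>aactStS=>aactaStStS=>aactaaStStStS=>aactaactStStS=>aactaactctStS=>aactaactctctS=>aactaactctctc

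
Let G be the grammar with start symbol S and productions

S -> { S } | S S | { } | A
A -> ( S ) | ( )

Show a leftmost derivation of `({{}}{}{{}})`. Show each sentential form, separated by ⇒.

S ⇒ A ⇒ (S) ⇒ (SS) ⇒ (SSS) ⇒ ({S}SS) ⇒ ({{}}SS) ⇒ ({{}}{}S) ⇒ ({{}}{}{S}) ⇒ ({{}}{}{{}})

S ⇒ A   [S -> A]
A ⇒ (S)   [A -> ( S )]
(S) ⇒ (SS)   [S -> S S]
(SS) ⇒ (SSS)   [S -> S S]
(SSS) ⇒ ({S}SS)   [S -> { S }]
({S}SS) ⇒ ({{}}SS)   [S -> { }]
({{}}SS) ⇒ ({{}}{}S)   [S -> { }]
({{}}{}S) ⇒ ({{}}{}{S})   [S -> { S }]
({{}}{}{S}) ⇒ ({{}}{}{{}})   [S -> { }]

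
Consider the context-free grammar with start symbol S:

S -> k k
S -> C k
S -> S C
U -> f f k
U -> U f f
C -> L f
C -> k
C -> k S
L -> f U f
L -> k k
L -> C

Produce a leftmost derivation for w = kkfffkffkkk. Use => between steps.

S => SC => SCC => kkCC => kkLfC => kkfUffC => kkfffkffC => kkfffkffkS => kkfffkffkkk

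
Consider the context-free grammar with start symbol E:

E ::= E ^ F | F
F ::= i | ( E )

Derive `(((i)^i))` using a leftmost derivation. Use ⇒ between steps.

E ⇒ F ⇒ (E) ⇒ (F) ⇒ ((E)) ⇒ ((E^F)) ⇒ ((F^F)) ⇒ (((E)^F)) ⇒ (((F)^F)) ⇒ (((i)^F)) ⇒ (((i)^i))

E ⇒ F   [E ::= F]
F ⇒ (E)   [F ::= ( E )]
(E) ⇒ (F)   [E ::= F]
(F) ⇒ ((E))   [F ::= ( E )]
((E)) ⇒ ((E^F))   [E ::= E ^ F]
((E^F)) ⇒ ((F^F))   [E ::= F]
((F^F)) ⇒ (((E)^F))   [F ::= ( E )]
(((E)^F)) ⇒ (((F)^F))   [E ::= F]
(((F)^F)) ⇒ (((i)^F))   [F ::= i]
(((i)^F)) ⇒ (((i)^i))   [F ::= i]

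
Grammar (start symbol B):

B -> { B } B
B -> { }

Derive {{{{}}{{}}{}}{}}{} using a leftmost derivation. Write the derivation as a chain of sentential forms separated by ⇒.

B ⇒ {B}B   [B -> { B } B]
{B}B ⇒ {{B}B}B   [B -> { B } B]
{{B}B}B ⇒ {{{B}B}B}B   [B -> { B } B]
{{{B}B}B}B ⇒ {{{{}}B}B}B   [B -> { }]
{{{{}}B}B}B ⇒ {{{{}}{B}B}B}B   [B -> { B } B]
{{{{}}{B}B}B}B ⇒ {{{{}}{{}}B}B}B   [B -> { }]
{{{{}}{{}}B}B}B ⇒ {{{{}}{{}}{}}B}B   [B -> { }]
{{{{}}{{}}{}}B}B ⇒ {{{{}}{{}}{}}{}}B   [B -> { }]
{{{{}}{{}}{}}{}}B ⇒ {{{{}}{{}}{}}{}}{}   [B -> { }]

B ⇒ {B}B ⇒ {{B}B}B ⇒ {{{B}B}B}B ⇒ {{{{}}B}B}B ⇒ {{{{}}{B}B}B}B ⇒ {{{{}}{{}}B}B}B ⇒ {{{{}}{{}}{}}B}B ⇒ {{{{}}{{}}{}}{}}B ⇒ {{{{}}{{}}{}}{}}{}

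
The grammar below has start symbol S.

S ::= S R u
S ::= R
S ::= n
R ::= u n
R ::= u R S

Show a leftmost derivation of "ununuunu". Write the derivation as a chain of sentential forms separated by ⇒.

S ⇒ SRu ⇒ SRuRu ⇒ RRuRu ⇒ unRuRu ⇒ ununuRu ⇒ ununuunu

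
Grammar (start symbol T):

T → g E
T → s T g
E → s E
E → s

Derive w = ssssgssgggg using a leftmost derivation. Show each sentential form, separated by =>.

T => sTg => ssTgg => sssTggg => ssssTgggg => ssssgEgggg => ssssgsEgggg => ssssgssgggg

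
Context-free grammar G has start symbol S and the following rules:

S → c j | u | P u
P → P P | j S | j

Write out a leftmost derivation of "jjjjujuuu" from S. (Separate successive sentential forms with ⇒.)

S⇒Pu⇒jSu⇒jPuu⇒jPPuu⇒jPPPuu⇒jPPPPuu⇒jjPPPuu⇒jjjPPuu⇒jjjjSPuu⇒jjjjuPuu⇒jjjjujSuu⇒jjjjujuuu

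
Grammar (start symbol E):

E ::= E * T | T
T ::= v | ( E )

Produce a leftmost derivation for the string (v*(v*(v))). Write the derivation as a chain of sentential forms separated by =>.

E => T => (E) => (E*T) => (T*T) => (v*T) => (v*(E)) => (v*(E*T)) => (v*(T*T)) => (v*(v*T)) => (v*(v*(E))) => (v*(v*(T))) => (v*(v*(v)))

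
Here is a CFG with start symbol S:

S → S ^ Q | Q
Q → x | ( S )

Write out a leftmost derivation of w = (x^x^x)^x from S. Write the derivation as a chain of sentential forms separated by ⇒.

S ⇒ S^Q ⇒ Q^Q ⇒ (S)^Q ⇒ (S^Q)^Q ⇒ (S^Q^Q)^Q ⇒ (Q^Q^Q)^Q ⇒ (x^Q^Q)^Q ⇒ (x^x^Q)^Q ⇒ (x^x^x)^Q ⇒ (x^x^x)^x

S ⇒ S^Q   [S → S ^ Q]
S^Q ⇒ Q^Q   [S → Q]
Q^Q ⇒ (S)^Q   [Q → ( S )]
(S)^Q ⇒ (S^Q)^Q   [S → S ^ Q]
(S^Q)^Q ⇒ (S^Q^Q)^Q   [S → S ^ Q]
(S^Q^Q)^Q ⇒ (Q^Q^Q)^Q   [S → Q]
(Q^Q^Q)^Q ⇒ (x^Q^Q)^Q   [Q → x]
(x^Q^Q)^Q ⇒ (x^x^Q)^Q   [Q → x]
(x^x^Q)^Q ⇒ (x^x^x)^Q   [Q → x]
(x^x^x)^Q ⇒ (x^x^x)^x   [Q → x]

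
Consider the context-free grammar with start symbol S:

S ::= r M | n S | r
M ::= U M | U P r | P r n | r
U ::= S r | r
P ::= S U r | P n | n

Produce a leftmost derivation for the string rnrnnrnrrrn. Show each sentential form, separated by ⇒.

S ⇒ rM   [S ::= r M]
rM ⇒ rPrn   [M ::= P r n]
rPrn ⇒ rSUrrn   [P ::= S U r]
rSUrrn ⇒ rnSUrrn   [S ::= n S]
rnSUrrn ⇒ rnrMUrrn   [S ::= r M]
rnrMUrrn ⇒ rnrPrnUrrn   [M ::= P r n]
rnrPrnUrrn ⇒ rnrPnrnUrrn   [P ::= P n]
rnrPnrnUrrn ⇒ rnrnnrnUrrn   [P ::= n]
rnrnnrnUrrn ⇒ rnrnnrnrrrn   [U ::= r]

S ⇒ rM ⇒ rPrn ⇒ rSUrrn ⇒ rnSUrrn ⇒ rnrMUrrn ⇒ rnrPrnUrrn ⇒ rnrPnrnUrrn ⇒ rnrnnrnUrrn ⇒ rnrnnrnrrrn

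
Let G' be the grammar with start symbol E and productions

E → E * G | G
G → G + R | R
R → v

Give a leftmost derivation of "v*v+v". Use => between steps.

E => E*G   [E → E * G]
E*G => G*G   [E → G]
G*G => R*G   [G → R]
R*G => v*G   [R → v]
v*G => v*G+R   [G → G + R]
v*G+R => v*R+R   [G → R]
v*R+R => v*v+R   [R → v]
v*v+R => v*v+v   [R → v]

E => E*G => G*G => R*G => v*G => v*G+R => v*R+R => v*v+R => v*v+v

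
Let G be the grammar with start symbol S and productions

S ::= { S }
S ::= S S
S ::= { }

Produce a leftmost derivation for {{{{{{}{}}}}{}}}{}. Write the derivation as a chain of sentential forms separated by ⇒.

S ⇒ SS ⇒ {S}S ⇒ {{S}}S ⇒ {{SS}}S ⇒ {{{S}S}}S ⇒ {{{{S}}S}}S ⇒ {{{{{S}}}S}}S ⇒ {{{{{SS}}}S}}S ⇒ {{{{{{}S}}}S}}S ⇒ {{{{{{}{}}}}S}}S ⇒ {{{{{{}{}}}}{}}}S ⇒ {{{{{{}{}}}}{}}}{}

S ⇒ SS   [S ::= S S]
SS ⇒ {S}S   [S ::= { S }]
{S}S ⇒ {{S}}S   [S ::= { S }]
{{S}}S ⇒ {{SS}}S   [S ::= S S]
{{SS}}S ⇒ {{{S}S}}S   [S ::= { S }]
{{{S}S}}S ⇒ {{{{S}}S}}S   [S ::= { S }]
{{{{S}}S}}S ⇒ {{{{{S}}}S}}S   [S ::= { S }]
{{{{{S}}}S}}S ⇒ {{{{{SS}}}S}}S   [S ::= S S]
{{{{{SS}}}S}}S ⇒ {{{{{{}S}}}S}}S   [S ::= { }]
{{{{{{}S}}}S}}S ⇒ {{{{{{}{}}}}S}}S   [S ::= { }]
{{{{{{}{}}}}S}}S ⇒ {{{{{{}{}}}}{}}}S   [S ::= { }]
{{{{{{}{}}}}{}}}S ⇒ {{{{{{}{}}}}{}}}{}   [S ::= { }]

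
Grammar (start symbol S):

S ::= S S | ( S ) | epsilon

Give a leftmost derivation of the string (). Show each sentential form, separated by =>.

S => SS   [S ::= S S]
SS => SSS   [S ::= S S]
SSS => (S)SS   [S ::= ( S )]
(S)SS => ()SS   [S ::= epsilon]
()SS => ()S   [S ::= epsilon]
()S => ()   [S ::= epsilon]

S => SS => SSS => (S)SS => ()SS => ()S => ()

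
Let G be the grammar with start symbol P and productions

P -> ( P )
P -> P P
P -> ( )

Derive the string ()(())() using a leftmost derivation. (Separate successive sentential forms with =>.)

P => PP => ()P => ()PP => ()(P)P => ()(())P => ()(())()

P => PP   [P -> P P]
PP => ()P   [P -> ( )]
()P => ()PP   [P -> P P]
()PP => ()(P)P   [P -> ( P )]
()(P)P => ()(())P   [P -> ( )]
()(())P => ()(())()   [P -> ( )]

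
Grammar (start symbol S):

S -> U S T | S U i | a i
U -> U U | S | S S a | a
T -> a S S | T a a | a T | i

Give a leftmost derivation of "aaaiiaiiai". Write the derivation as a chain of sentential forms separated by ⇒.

S ⇒ SUi ⇒ USTUi ⇒ UUSTUi ⇒ aUSTUi ⇒ aSSTUi ⇒ aUSTSTUi ⇒ aaSTSTUi ⇒ aaaiTSTUi ⇒ aaaiiSTUi ⇒ aaaiiaiTUi ⇒ aaaiiaiiUi ⇒ aaaiiaiiai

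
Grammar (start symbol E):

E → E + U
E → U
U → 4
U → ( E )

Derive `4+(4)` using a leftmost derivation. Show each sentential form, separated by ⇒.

E ⇒ E+U   [E → E + U]
E+U ⇒ U+U   [E → U]
U+U ⇒ 4+U   [U → 4]
4+U ⇒ 4+(E)   [U → ( E )]
4+(E) ⇒ 4+(U)   [E → U]
4+(U) ⇒ 4+(4)   [U → 4]

E⇒E+U⇒U+U⇒4+U⇒4+(E)⇒4+(U)⇒4+(4)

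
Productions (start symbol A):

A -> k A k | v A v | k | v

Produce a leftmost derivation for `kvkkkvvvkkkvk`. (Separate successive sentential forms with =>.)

A=>kAk=>kvAvk=>kvkAkvk=>kvkkAkkvk=>kvkkkAkkkvk=>kvkkkvAvkkkvk=>kvkkkvvvkkkvk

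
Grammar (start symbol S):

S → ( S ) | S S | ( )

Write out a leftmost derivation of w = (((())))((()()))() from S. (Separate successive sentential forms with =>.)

S => SS => (S)S => ((S))S => (((S)))S => (((())))S => (((())))SS => (((())))(S)S => (((())))((S))S => (((())))((SS))S => (((())))((()S))S => (((())))((()()))S => (((())))((()()))()

S => SS   [S → S S]
SS => (S)S   [S → ( S )]
(S)S => ((S))S   [S → ( S )]
((S))S => (((S)))S   [S → ( S )]
(((S)))S => (((())))S   [S → ( )]
(((())))S => (((())))SS   [S → S S]
(((())))SS => (((())))(S)S   [S → ( S )]
(((())))(S)S => (((())))((S))S   [S → ( S )]
(((())))((S))S => (((())))((SS))S   [S → S S]
(((())))((SS))S => (((())))((()S))S   [S → ( )]
(((())))((()S))S => (((())))((()()))S   [S → ( )]
(((())))((()()))S => (((())))((()()))()   [S → ( )]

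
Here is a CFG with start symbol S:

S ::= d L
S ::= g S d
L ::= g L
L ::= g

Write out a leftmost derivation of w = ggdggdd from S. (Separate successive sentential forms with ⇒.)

S ⇒ gSd ⇒ ggSdd ⇒ ggdLdd ⇒ ggdgLdd ⇒ ggdggdd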